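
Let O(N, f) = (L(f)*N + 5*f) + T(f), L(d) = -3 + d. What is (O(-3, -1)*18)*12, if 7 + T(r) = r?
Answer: -216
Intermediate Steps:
T(r) = -7 + r
O(N, f) = -7 + 6*f + N*(-3 + f) (O(N, f) = ((-3 + f)*N + 5*f) + (-7 + f) = (N*(-3 + f) + 5*f) + (-7 + f) = (5*f + N*(-3 + f)) + (-7 + f) = -7 + 6*f + N*(-3 + f))
(O(-3, -1)*18)*12 = ((-7 + 6*(-1) - 3*(-3 - 1))*18)*12 = ((-7 - 6 - 3*(-4))*18)*12 = ((-7 - 6 + 12)*18)*12 = -1*18*12 = -18*12 = -216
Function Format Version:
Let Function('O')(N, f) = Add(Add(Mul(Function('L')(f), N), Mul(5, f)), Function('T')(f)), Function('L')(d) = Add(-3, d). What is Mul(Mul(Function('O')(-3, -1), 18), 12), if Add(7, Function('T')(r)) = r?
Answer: -216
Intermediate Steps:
Function('T')(r) = Add(-7, r)
Function('O')(N, f) = Add(-7, Mul(6, f), Mul(N, Add(-3, f))) (Function('O')(N, f) = Add(Add(Mul(Add(-3, f), N), Mul(5, f)), Add(-7, f)) = Add(Add(Mul(N, Add(-3, f)), Mul(5, f)), Add(-7, f)) = Add(Add(Mul(5, f), Mul(N, Add(-3, f))), Add(-7, f)) = Add(-7, Mul(6, f), Mul(N, Add(-3, f))))
Mul(Mul(Function('O')(-3, -1), 18), 12) = Mul(Mul(Add(-7, Mul(6, -1), Mul(-3, Add(-3, -1))), 18), 12) = Mul(Mul(Add(-7, -6, Mul(-3, -4)), 18), 12) = Mul(Mul(Add(-7, -6, 12), 18), 12) = Mul(Mul(-1, 18), 12) = Mul(-18, 12) = -216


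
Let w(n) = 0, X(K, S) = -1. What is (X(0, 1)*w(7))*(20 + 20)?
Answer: 0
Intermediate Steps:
(X(0, 1)*w(7))*(20 + 20) = (-1*0)*(20 + 20) = 0*40 = 0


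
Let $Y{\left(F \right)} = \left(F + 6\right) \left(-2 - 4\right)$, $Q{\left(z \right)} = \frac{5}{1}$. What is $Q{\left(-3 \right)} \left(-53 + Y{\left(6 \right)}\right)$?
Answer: $-625$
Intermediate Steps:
$Q{\left(z \right)} = 5$ ($Q{\left(z \right)} = 5 \cdot 1 = 5$)
$Y{\left(F \right)} = -36 - 6 F$ ($Y{\left(F \right)} = \left(6 + F\right) \left(-6\right) = -36 - 6 F$)
$Q{\left(-3 \right)} \left(-53 + Y{\left(6 \right)}\right) = 5 \left(-53 - 72\right) = 5 \left(-125\right) = -625$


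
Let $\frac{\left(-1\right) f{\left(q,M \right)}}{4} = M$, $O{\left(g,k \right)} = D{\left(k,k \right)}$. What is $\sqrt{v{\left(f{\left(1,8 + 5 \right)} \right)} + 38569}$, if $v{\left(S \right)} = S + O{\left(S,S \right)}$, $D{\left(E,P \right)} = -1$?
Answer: $2 \sqrt{9629} \approx 196.25$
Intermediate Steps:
$O{\left(g,k \right)} = -1$
$f{\left(q,M \right)} = - 4 M$
$v{\left(S \right)} = -1 + S$ ($v{\left(S \right)} = S - 1 = -1 + S$)
$\sqrt{v{\left(f{\left(1,8 + 5 \right)} \right)} + 38569} = \sqrt{\left(-1 - 4 \left(8 + 5\right)\right) + 38569} = \sqrt{\left(-1 - 52\right) + 38569} = \sqrt{-53 + 38569} = \sqrt{38516} = 2 \sqrt{9629}$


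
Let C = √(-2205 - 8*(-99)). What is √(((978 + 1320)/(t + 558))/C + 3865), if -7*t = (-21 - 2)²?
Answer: √(1086452952161665 - 2842873418*I*√157)/530189 ≈ 62.169 - 0.0010192*I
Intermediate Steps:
t = -529/7 (t = -(-21 - 2)²/7 = -⅐*(-23)² = -⅐*529 = -529/7 ≈ -75.571)
C = 3*I*√157 (C = √(-2205 + 792) = √(-1413) = 3*I*√157 ≈ 37.59*I)
√(((978 + 1320)/(t + 558))/C + 3865) = √(((978 + 1320)/(-529/7 + 558))/((3*I*√157)) + 3865) = √((2298/(3377/7))*(-I*√157/471) + 3865) = √((2298*(7/3377))*(-I*√157/471) + 3865) = √(16086*(-I*√157/471)/3377 + 3865) = √(-5362*I*√157/530189 + 3865) = √(3865 - 5362*I*√157/530189)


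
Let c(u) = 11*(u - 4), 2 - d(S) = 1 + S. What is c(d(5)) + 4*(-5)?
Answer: -108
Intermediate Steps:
d(S) = 1 - S (d(S) = 2 - (1 + S) = 2 + (-1 - S) = 1 - S)
c(u) = -44 + 11*u (c(u) = 11*(-4 + u) = -44 + 11*u)
c(d(5)) + 4*(-5) = (-44 + 11*(1 - 1*5)) + 4*(-5) = (-44 + 11*(1 - 5)) - 20 = (-44 + 11*(-4)) - 20 = (-44 - 44) - 20 = -88 - 20 = -108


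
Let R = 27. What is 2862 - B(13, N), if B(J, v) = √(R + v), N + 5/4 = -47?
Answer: 2862 - I*√85/2 ≈ 2862.0 - 4.6098*I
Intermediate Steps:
N = -193/4 (N = -5/4 - 47 = -193/4 ≈ -48.250)
B(J, v) = √(27 + v)
2862 - B(13, N) = 2862 - √(27 - 193/4) = 2862 - √(-85/4) = 2862 - I*√85/2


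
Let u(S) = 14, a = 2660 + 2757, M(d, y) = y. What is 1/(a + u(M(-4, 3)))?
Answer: 1/5431 ≈ 0.00018413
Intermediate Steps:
a = 5417
1/(a + u(M(-4, 3))) = 1/(5417 + 14) = 1/5431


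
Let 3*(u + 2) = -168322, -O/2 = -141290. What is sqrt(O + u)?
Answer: 2*sqrt(509559)/3 ≈ 475.89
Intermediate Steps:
O = 282580 (O = -2*(-141290) = 282580)
u = -168328/3 (u = -2 + (1/3)*(-168322) = -2 - 168322/3 = -168328/3 ≈ -56109.)
sqrt(O + u) = sqrt(282580 - 168328/3) = sqrt(679412/3) = 2*sqrt(509559)/3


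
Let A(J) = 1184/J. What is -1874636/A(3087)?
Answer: -1446750333/296 ≈ -4.8877e+6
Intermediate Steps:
-1874636/A(3087) = -1874636/(1184/3087) = -1874636/(1184*(1/3087)) = -1874636/1184/3087 = -1874636*3087/1184 = -1446750333/296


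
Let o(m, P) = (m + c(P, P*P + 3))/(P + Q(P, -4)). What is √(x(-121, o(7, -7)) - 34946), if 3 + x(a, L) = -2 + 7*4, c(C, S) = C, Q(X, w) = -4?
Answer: I*√34923 ≈ 186.88*I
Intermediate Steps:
o(m, P) = (P + m)/(-4 + P) (o(m, P) = (m + P)/(P - 4) = (P + m)/(-4 + P))
x(a, L) = 23 (x(a, L) = -3 + (-2 + 7*4) = -3 + (-2 + 28) = -3 + 26 = 23)
√(x(-121, o(7, -7)) - 34946) = √(23 - 34946) = √(-34923) = I*√34923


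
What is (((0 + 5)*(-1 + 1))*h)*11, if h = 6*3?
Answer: 0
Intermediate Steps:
h = 18
(((0 + 5)*(-1 + 1))*h)*11 = (((0 + 5)*(-1 + 1))*18)*11 = ((5*0)*18)*11 = (0*18)*11 = 0*11 = 0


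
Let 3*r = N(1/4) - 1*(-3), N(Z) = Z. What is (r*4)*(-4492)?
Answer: -58396/3 ≈ -19465.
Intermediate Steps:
r = 13/12 (r = (1/4 - 1*(-3))/3 = (¼ + 3)/3 = (⅓)*(13/4) = 13/12 ≈ 1.0833)
(r*4)*(-4492) = ((13/12)*4)*(-4492) = (13/3)*(-4492) = -58396/3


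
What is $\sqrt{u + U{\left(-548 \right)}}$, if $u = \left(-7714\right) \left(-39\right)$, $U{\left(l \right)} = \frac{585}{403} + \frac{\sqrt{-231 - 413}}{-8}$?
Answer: $\frac{\sqrt{1156457604 - 961 i \sqrt{161}}}{62} \approx 548.5 - 0.0028917 i$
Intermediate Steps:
$U{\left(l \right)} = \frac{45}{31} - \frac{i \sqrt{161}}{4}$ ($U{\left(l \right)} = 585 \cdot \frac{1}{403} + \sqrt{-644} \left(- \frac{1}{8}\right) = \frac{45}{31} + 2 i \sqrt{161} \left(- \frac{1}{8}\right) = \frac{45}{31} - \frac{i \sqrt{161}}{4}$)
$u = 300846$
$\sqrt{u + U{\left(-548 \right)}} = \sqrt{300846 + \left(\frac{45}{31} - \frac{i \sqrt{161}}{4}\right)} = \sqrt{\frac{9326271}{31} - \frac{i \sqrt{161}}{4}}$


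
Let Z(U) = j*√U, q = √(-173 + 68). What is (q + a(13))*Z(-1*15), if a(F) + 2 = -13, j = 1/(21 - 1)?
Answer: I*√15*(-15 + I*√105)/20 ≈ -1.9843 - 2.9047*I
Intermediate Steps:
q = I*√105 (q = √(-105) = I*√105 ≈ 10.247*I)
j = 1/20 ≈ 0.050000
a(F) = -15 (a(F) = -2 - 13 = -15)
Z(U) = √U/20
(q + a(13))*Z(-1*15) = (I*√105 - 15)*(√(-1*15)/20) = (-15 + I*√105)*(√(-15)/20) = (-15 + I*√105)*((I*√15)/20) = (-15 + I*√105)*(I*√15/20) = I*√15*(-15 + I*√105)/20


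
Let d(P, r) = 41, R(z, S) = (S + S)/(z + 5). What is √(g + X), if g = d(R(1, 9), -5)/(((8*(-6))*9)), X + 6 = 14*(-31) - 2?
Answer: I*√572955/36 ≈ 21.026*I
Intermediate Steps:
R(z, S) = 2*S/(5 + z) (R(z, S) = (2*S)/(5 + z) = 2*S/(5 + z))
X = -442 (X = -6 + (14*(-31) - 2) = -6 + (-434 - 2) = -6 - 436 = -442)
g = -41/432 (g = 41/(((8*(-6))*9)) = 41/((-48*9)) = 41/(-432) = 41*(-1/432) = -41/432 ≈ -0.094907)
√(g + X) = √(-41/432 - 442) = √(-190985/432) = I*√572955/36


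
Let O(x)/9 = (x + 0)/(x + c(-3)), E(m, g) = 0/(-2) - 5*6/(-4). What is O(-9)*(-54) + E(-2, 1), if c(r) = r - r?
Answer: -957/2 ≈ -478.50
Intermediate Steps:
c(r) = 0
E(m, g) = 15/2 (E(m, g) = 0*(-1/2) - 30*(-1/4) = 0 + 15/2 = 15/2)
O(x) = 9 (O(x) = 9*((x + 0)/(x + 0)) = 9*(x/x) = 9*1 = 9)
O(-9)*(-54) + E(-2, 1) = 9*(-54) + 15/2 = -486 + 15/2 = -957/2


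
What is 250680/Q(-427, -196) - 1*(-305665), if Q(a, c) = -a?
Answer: 130769635/427 ≈ 3.0625e+5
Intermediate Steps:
250680/Q(-427, -196) - 1*(-305665) = 250680/((-1*(-427))) - 1*(-305665) = 250680/427 + 305665 = 130769635/427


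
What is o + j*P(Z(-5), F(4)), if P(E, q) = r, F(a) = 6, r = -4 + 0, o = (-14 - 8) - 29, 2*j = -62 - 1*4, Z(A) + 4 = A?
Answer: 81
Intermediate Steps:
Z(A) = -4 + A
j = -33 (j = (-62 - 1*4)/2 = (-62 - 4)/2 = (½)*(-66) = -33)
o = -51 (o = -22 - 29 = -51)
r = -4
P(E, q) = -4
o + j*P(Z(-5), F(4)) = -51 - 33*(-4) = -51 + 132 = 81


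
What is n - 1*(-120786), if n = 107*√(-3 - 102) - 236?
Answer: 120550 + 107*I*√105 ≈ 1.2055e+5 + 1096.4*I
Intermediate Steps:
n = -236 + 107*I*√105 (n = 107*√(-105) - 236 = 107*(I*√105) - 236 = 107*I*√105 - 236 = -236 + 107*I*√105 ≈ -236.0 + 1096.4*I)
n - 1*(-120786) = (-236 + 107*I*√105) - 1*(-120786) = (-236 + 107*I*√105) + 120786 = 120550 + 107*I*√105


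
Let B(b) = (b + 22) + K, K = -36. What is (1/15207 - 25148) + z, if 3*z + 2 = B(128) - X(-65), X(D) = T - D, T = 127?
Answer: -127610385/5069 ≈ -25175.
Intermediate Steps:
X(D) = 127 - D
B(b) = -14 + b (B(b) = (b + 22) - 36 = (22 + b) - 36 = -14 + b)
z = -80/3 (z = -2/3 + ((-14 + 128) - (127 - 1*(-65)))/3 = -2/3 + (114 - (127 + 65))/3 = -2/3 + (114 - 1*192)/3 = -2/3 + (114 - 192)/3 = -2/3 + (1/3)*(-78) = -2/3 - 26 = -80/3 ≈ -26.667)
(1/15207 - 25148) + z = (1/15207 - 25148) - 80/3 = -382425635/15207 - 80/3 = -127610385/5069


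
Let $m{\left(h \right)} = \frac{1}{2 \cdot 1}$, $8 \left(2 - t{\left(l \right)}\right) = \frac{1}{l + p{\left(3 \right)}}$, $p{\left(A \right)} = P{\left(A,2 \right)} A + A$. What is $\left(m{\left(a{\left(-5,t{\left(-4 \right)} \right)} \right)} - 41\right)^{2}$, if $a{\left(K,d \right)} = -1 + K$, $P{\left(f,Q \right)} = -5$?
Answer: $\frac{6561}{4} \approx 1640.3$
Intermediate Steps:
$p{\left(A \right)} = - 4 A$ ($p{\left(A \right)} = - 5 A + A = - 4 A$)
$t{\left(l \right)} = 2 - \frac{1}{8 \left(-12 + l\right)}$ ($t{\left(l \right)} = 2 - \frac{1}{8 \left(l - 12\right)} = 2 - \frac{1}{8 \left(-12 + l\right)}$)
$m{\left(h \right)} = \frac{1}{2}$
$\left(m{\left(a{\left(-5,t{\left(-4 \right)} \right)} \right)} - 41\right)^{2} = \left(\frac{1}{2} - 41\right)^{2} = \left(- \frac{81}{2}\right)^{2} = \frac{6561}{4}$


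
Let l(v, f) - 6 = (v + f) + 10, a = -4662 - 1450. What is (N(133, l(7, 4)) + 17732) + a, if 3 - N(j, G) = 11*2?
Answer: 11601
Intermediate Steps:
a = -6112
l(v, f) = 16 + f + v (l(v, f) = 6 + ((v + f) + 10) = 6 + ((f + v) + 10) = 6 + (10 + f + v) = 16 + f + v)
N(j, G) = -19 (N(j, G) = 3 - 11*2 = 3 - 1*22 = 3 - 22 = -19)
(N(133, l(7, 4)) + 17732) + a = (-19 + 17732) - 6112 = 17713 - 6112 = 11601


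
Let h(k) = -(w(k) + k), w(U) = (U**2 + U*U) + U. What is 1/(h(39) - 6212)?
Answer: -1/9332 ≈ -0.00010716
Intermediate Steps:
w(U) = U + 2*U**2 (w(U) = (U**2 + U**2) + U = 2*U**2 + U = U + 2*U**2)
h(k) = -k - k*(1 + 2*k) (h(k) = -(k*(1 + 2*k) + k) = -(k + k*(1 + 2*k)) = -k - k*(1 + 2*k))
1/(h(39) - 6212) = 1/(2*39*(-1 - 1*39) - 6212) = 1/(2*39*(-1 - 39) - 6212) = 1/(2*39*(-40) - 6212) = 1/(-3120 - 6212) = 1/(-9332) = -1/9332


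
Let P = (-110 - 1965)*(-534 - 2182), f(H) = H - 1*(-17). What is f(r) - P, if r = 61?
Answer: -5635622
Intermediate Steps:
f(H) = 17 + H (f(H) = H + 17 = 17 + H)
P = 5635700 (P = -2075*(-2716) = 5635700)
f(r) - P = (17 + 61) - 1*5635700 = 78 - 5635700 = -5635622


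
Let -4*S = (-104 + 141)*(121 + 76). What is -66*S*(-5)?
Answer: -1202685/2 ≈ -6.0134e+5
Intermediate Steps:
S = -7289/4 (S = -(-104 + 141)*(121 + 76)/4 = -37*197/4 = -¼*7289 = -7289/4 ≈ -1822.3)
-66*S*(-5) = -(-240537)*(-5)/2 = -66*36445/4 = -1202685/2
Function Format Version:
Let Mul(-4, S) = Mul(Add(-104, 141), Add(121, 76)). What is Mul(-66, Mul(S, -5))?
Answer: Rational(-1202685, 2) ≈ -6.0134e+5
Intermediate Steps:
S = Rational(-7289, 4) (S = Mul(Rational(-1, 4), Mul(Add(-104, 141), Add(121, 76))) = Mul(Rational(-1, 4), Mul(37, 197)) = Mul(Rational(-1, 4), 7289) = Rational(-7289, 4) ≈ -1822.3)
Mul(-66, Mul(S, -5)) = Mul(-66, Mul(Rational(-7289, 4), -5)) = Mul(-66, Rational(36445, 4)) = Rational(-1202685, 2)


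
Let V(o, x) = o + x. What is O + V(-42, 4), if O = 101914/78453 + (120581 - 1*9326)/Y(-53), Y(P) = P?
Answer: -8880891415/4158009 ≈ -2135.9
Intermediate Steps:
O = -8722887073/4158009 (O = 101914/78453 + (120581 - 1*9326)/(-53) = 101914*(1/78453) + (120581 - 9326)*(-1/53) = 101914/78453 + 111255*(-1/53) = 101914/78453 - 111255/53 = -8722887073/4158009 ≈ -2097.9)
O + V(-42, 4) = -8722887073/4158009 + (-42 + 4) = -8722887073/4158009 - 38 = -8880891415/4158009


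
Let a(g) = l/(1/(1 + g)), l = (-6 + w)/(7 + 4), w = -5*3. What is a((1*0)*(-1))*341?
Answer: -651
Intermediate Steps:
w = -15
l = -21/11 (l = (-6 - 15)/(7 + 4) = -21/11 ≈ -1.9091)
a(g) = -21/11 - 21*g/11 (a(g) = -(21/11 + 21*g/11) = -21*(1 + g)/11 = -21/11 - 21*g/11)
a((1*0)*(-1))*341 = (-21/11 - 21*1*0*(-1)/11)*341 = (-21/11 - 0*(-1))*341 = (-21/11 - 21/11*0)*341 = (-21/11 + 0)*341 = -21/11*341 = -651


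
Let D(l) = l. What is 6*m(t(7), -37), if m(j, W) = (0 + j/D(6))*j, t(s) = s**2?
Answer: 2401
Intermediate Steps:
m(j, W) = j**2/6 (m(j, W) = (0 + j/6)*j = (j/6)*j = j**2/6)
6*m(t(7), -37) = 6*((7**2)**2/6) = 6*((1/6)*49**2) = 6*((1/6)*2401) = 6*(2401/6) = 2401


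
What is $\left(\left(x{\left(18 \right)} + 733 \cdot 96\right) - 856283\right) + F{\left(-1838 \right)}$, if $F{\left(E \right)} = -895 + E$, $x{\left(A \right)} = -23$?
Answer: $-788671$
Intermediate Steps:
$\left(\left(x{\left(18 \right)} + 733 \cdot 96\right) - 856283\right) + F{\left(-1838 \right)} = \left(\left(-23 + 733 \cdot 96\right) - 856283\right) - 2733 = \left(\left(-23 + 70368\right) - 856283\right) - 2733 = \left(70345 - 856283\right) - 2733 = -785938 - 2733 = -788671$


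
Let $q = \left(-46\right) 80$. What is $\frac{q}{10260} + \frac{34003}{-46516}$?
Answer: $- \frac{26002483}{23862708} \approx -1.0897$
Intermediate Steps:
$q = -3680$
$\frac{q}{10260} + \frac{34003}{-46516} = - \frac{3680}{10260} + \frac{34003}{-46516} = \left(-3680\right) \frac{1}{10260} + 34003 \left(- \frac{1}{46516}\right) = - \frac{184}{513} - \frac{34003}{46516} = - \frac{26002483}{23862708}$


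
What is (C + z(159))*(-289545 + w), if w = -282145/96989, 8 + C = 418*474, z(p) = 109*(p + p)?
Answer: -6537320427049900/96989 ≈ -6.7403e+10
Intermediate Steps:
z(p) = 218*p (z(p) = 109*(2*p) = 218*p)
C = 198124 (C = -8 + 418*474 = -8 + 198132 = 198124)
w = -282145/96989 (w = -282145*1/96989 = -282145/96989 ≈ -2.9090)
(C + z(159))*(-289545 + w) = (198124 + 218*159)*(-289545 - 282145/96989) = (198124 + 34662)*(-28082962150/96989) = 232786*(-28082962150/96989) = -6537320427049900/96989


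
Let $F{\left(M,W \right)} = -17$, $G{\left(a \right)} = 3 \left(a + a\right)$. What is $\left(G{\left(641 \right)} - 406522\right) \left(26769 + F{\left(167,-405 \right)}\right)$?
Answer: $-10772388352$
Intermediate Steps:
$G{\left(a \right)} = 6 a$ ($G{\left(a \right)} = 3 \cdot 2 a = 6 a$)
$\left(G{\left(641 \right)} - 406522\right) \left(26769 + F{\left(167,-405 \right)}\right) = \left(6 \cdot 641 - 406522\right) \left(26769 - 17\right) = \left(3846 - 406522\right) 26752 = \left(-402676\right) 26752 = -10772388352$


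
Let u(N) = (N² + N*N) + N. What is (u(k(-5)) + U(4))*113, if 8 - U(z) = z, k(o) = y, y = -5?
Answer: 5537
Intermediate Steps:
k(o) = -5
U(z) = 8 - z
u(N) = N + 2*N² (u(N) = (N² + N²) + N = 2*N² + N = N + 2*N²)
(u(k(-5)) + U(4))*113 = (-5*(1 + 2*(-5)) + (8 - 1*4))*113 = (-5*(1 - 10) + (8 - 4))*113 = (-5*(-9) + 4)*113 = (45 + 4)*113 = 49*113 = 5537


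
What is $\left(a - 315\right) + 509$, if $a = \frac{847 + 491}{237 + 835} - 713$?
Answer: $- \frac{277515}{536} \approx -517.75$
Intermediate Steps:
$a = - \frac{381499}{536}$ ($a = \frac{1338}{1072} - 713 = 1338 \cdot \frac{1}{1072} - 713 = \frac{669}{536} - 713 = - \frac{381499}{536} \approx -711.75$)
$\left(a - 315\right) + 509 = \left(- \frac{381499}{536} - 315\right) + 509 = - \frac{550339}{536} + 509 = - \frac{277515}{536}$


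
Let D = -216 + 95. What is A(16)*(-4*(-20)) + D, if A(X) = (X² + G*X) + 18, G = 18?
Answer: 44839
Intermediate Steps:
A(X) = 18 + X² + 18*X (A(X) = (X² + 18*X) + 18 = 18 + X² + 18*X)
D = -121
A(16)*(-4*(-20)) + D = (18 + 16² + 18*16)*(-4*(-20)) - 121 = (18 + 256 + 288)*80 - 121 = 562*80 - 121 = 44960 - 121 = 44839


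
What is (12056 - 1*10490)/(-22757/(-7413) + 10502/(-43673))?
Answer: 72427041162/130859305 ≈ 553.47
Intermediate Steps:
(12056 - 1*10490)/(-22757/(-7413) + 10502/(-43673)) = (12056 - 10490)/(-22757*(-1/7413) + 10502*(-1/43673)) = 1566/(3251/1059 - 10502/43673) = 1566/(130859305/46249707) = 1566*(46249707/130859305) = 72427041162/130859305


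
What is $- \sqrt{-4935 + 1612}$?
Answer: $- i \sqrt{3323} \approx - 57.645 i$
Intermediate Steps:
$- \sqrt{-4935 + 1612} = - \sqrt{-3323} = - i \sqrt{3323}$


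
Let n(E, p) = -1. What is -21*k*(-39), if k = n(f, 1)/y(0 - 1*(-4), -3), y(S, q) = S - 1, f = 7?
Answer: -273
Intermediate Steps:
y(S, q) = -1 + S
k = -⅓ (k = -1/(-1 + (0 - 1*(-4))) = -1/(-1 + (0 + 4)) = -1/(-1 + 4) = -1/3 = -1*⅓ = -⅓ ≈ -0.33333)
-21*k*(-39) = -21*(-⅓)*(-39) = 7*(-39) = -273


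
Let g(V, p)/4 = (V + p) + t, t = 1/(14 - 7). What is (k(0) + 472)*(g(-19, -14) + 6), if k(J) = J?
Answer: -414416/7 ≈ -59202.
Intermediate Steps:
t = 1/7 ≈ 0.14286
g(V, p) = 4/7 + 4*V + 4*p (g(V, p) = 4*((V + p) + 1/7) = 4*(1/7 + V + p) = 4/7 + 4*V + 4*p)
(k(0) + 472)*(g(-19, -14) + 6) = (0 + 472)*((4/7 + 4*(-19) + 4*(-14)) + 6) = 472*((4/7 - 76 - 56) + 6) = 472*(-920/7 + 6) = 472*(-878/7) = -414416/7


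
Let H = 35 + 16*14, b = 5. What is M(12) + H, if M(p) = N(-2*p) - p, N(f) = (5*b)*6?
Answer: 397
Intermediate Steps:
H = 259 (H = 35 + 224 = 259)
N(f) = 150 (N(f) = (5*5)*6 = 25*6 = 150)
M(p) = 150 - p
M(12) + H = (150 - 1*12) + 259 = (150 - 12) + 259 = 138 + 259 = 397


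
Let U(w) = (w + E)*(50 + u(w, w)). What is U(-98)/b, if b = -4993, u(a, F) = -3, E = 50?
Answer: 2256/4993 ≈ 0.45183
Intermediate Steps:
U(w) = 2350 + 47*w (U(w) = (w + 50)*(50 - 3) = (50 + w)*47 = 2350 + 47*w)
U(-98)/b = (2350 + 47*(-98))/(-4993) = (2350 - 4606)*(-1/4993) = -2256*(-1/4993) = 2256/4993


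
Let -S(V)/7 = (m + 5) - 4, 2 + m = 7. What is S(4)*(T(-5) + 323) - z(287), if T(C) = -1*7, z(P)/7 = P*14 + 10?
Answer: -41468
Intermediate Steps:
m = 5 (m = -2 + 7 = 5)
z(P) = 70 + 98*P (z(P) = 7*(P*14 + 10) = 7*(14*P + 10) = 7*(10 + 14*P) = 70 + 98*P)
T(C) = -7
S(V) = -42 (S(V) = -7*((5 + 5) - 4) = -7*(10 - 4) = -7*6 = -42)
S(4)*(T(-5) + 323) - z(287) = -42*(-7 + 323) - (70 + 98*287) = -42*316 - (70 + 28126) = -13272 - 1*28196 = -13272 - 28196 = -41468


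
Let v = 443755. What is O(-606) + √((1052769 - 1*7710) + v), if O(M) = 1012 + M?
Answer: 406 + √1488814 ≈ 1626.2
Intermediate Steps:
O(-606) + √((1052769 - 1*7710) + v) = (1012 - 606) + √((1052769 - 1*7710) + 443755) = 406 + √((1052769 - 7710) + 443755) = 406 + √(1045059 + 443755) = 406 + √1488814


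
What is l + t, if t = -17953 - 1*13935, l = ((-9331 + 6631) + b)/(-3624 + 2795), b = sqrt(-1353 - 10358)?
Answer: -26432452/829 - 7*I*sqrt(239)/829 ≈ -31885.0 - 0.13054*I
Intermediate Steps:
b = 7*I*sqrt(239) (b = sqrt(-11711) = 7*I*sqrt(239) ≈ 108.22*I)
l = 2700/829 - 7*I*sqrt(239)/829 (l = ((-9331 + 6631) + 7*I*sqrt(239))/(-3624 + 2795) = (-2700 + 7*I*sqrt(239))/(-829) = (-2700 + 7*I*sqrt(239))*(-1/829) = 2700/829 - 7*I*sqrt(239)/829 ≈ 3.2569 - 0.13054*I)
t = -31888 (t = -17953 - 13935 = -31888)
l + t = (2700/829 - 7*I*sqrt(239)/829) - 31888 = -26432452/829 - 7*I*sqrt(239)/829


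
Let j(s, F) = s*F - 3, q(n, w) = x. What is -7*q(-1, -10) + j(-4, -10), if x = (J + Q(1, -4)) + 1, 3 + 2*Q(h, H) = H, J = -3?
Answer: 151/2 ≈ 75.500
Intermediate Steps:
Q(h, H) = -3/2 + H/2
x = -11/2 (x = (-3 + (-3/2 + (1/2)*(-4))) + 1 = (-3 + (-3/2 - 2)) + 1 = (-3 - 7/2) + 1 = -13/2 + 1 = -11/2 ≈ -5.5000)
q(n, w) = -11/2
j(s, F) = -3 + F*s (j(s, F) = F*s - 3 = -3 + F*s)
-7*q(-1, -10) + j(-4, -10) = -7*(-11/2) + (-3 - 10*(-4)) = 77/2 + (-3 + 40) = 77/2 + 37 = 151/2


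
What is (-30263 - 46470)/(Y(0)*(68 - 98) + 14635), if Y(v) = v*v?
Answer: -76733/14635 ≈ -5.2431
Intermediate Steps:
Y(v) = v²
(-30263 - 46470)/(Y(0)*(68 - 98) + 14635) = (-30263 - 46470)/(0²*(68 - 98) + 14635) = -76733/(0*(-30) + 14635) = -76733/(0 + 14635) = -76733/14635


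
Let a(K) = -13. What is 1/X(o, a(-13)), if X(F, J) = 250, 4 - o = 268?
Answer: 1/250 ≈ 0.0040000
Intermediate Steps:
o = -264 (o = 4 - 1*268 = 4 - 268 = -264)
1/X(o, a(-13)) = 1/250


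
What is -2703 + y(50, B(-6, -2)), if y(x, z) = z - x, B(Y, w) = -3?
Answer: -2756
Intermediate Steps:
-2703 + y(50, B(-6, -2)) = -2703 + (-3 - 1*50) = -2703 + (-3 - 50) = -2703 - 53 = -2756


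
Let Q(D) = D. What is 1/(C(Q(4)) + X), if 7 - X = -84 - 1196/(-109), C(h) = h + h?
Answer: 109/9595 ≈ 0.011360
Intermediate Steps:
C(h) = 2*h
X = 8723/109 (X = 7 - (-84 - 1196/(-109)) = 7 - (-84 - 1196*(-1)/109) = 7 - (-84 - 26*(-46/109)) = 7 - (-84 + 1196/109) = 7 - 1*(-7960/109) = 7 + 7960/109 = 8723/109 ≈ 80.027)
1/(C(Q(4)) + X) = 1/(2*4 + 8723/109) = 1/(8 + 8723/109) = 1/(9595/109) = 109/9595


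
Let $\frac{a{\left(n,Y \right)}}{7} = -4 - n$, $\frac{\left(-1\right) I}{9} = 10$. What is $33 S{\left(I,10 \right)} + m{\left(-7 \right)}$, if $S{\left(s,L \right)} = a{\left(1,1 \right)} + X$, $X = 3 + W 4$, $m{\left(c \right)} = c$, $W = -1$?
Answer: $-1195$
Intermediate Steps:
$I = -90$ ($I = \left(-9\right) 10 = -90$)
$a{\left(n,Y \right)} = -28 - 7 n$ ($a{\left(n,Y \right)} = 7 \left(-4 - n\right) = -28 - 7 n$)
$X = -1$ ($X = 3 - 4 = -1$)
$S{\left(s,L \right)} = -36$ ($S{\left(s,L \right)} = \left(-28 - 7\right) - 1 = -35 - 1 = -36$)
$33 S{\left(I,10 \right)} + m{\left(-7 \right)} = 33 \left(-36\right) - 7 = -1188 - 7 = -1195$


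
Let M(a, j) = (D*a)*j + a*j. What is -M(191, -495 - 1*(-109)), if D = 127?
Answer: 9436928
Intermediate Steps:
M(a, j) = 128*a*j (M(a, j) = (127*a)*j + a*j = 127*a*j + a*j = 128*a*j)
-M(191, -495 - 1*(-109)) = -128*191*(-495 - 1*(-109)) = -128*191*(-495 + 109) = -128*191*(-386) = -1*(-9436928) = 9436928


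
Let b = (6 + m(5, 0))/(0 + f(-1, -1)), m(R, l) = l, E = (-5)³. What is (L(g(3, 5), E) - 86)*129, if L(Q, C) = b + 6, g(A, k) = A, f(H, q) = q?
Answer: -11094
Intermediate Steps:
E = -125
b = -6 (b = (6 + 0)/(0 - 1) = 6/(-1) = 6*(-1) = -6)
L(Q, C) = 0 (L(Q, C) = -6 + 6 = 0)
(L(g(3, 5), E) - 86)*129 = (0 - 86)*129 = -86*129 = -11094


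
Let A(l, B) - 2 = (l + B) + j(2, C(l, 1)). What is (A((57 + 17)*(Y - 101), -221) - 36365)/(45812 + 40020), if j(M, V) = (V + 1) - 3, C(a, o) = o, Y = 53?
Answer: -40137/85832 ≈ -0.46762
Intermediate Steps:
j(M, V) = -2 + V (j(M, V) = (1 + V) - 3 = -2 + V)
A(l, B) = 1 + B + l (A(l, B) = 2 + ((l + B) + (-2 + 1)) = 2 + ((B + l) - 1) = 2 + (-1 + B + l) = 1 + B + l)
(A((57 + 17)*(Y - 101), -221) - 36365)/(45812 + 40020) = ((1 - 221 + (57 + 17)*(53 - 101)) - 36365)/(45812 + 40020) = ((1 - 221 + 74*(-48)) - 36365)/85832 = ((1 - 221 - 3552) - 36365)*(1/85832) = (-3772 - 36365)*(1/85832) = -40137*1/85832 = -40137/85832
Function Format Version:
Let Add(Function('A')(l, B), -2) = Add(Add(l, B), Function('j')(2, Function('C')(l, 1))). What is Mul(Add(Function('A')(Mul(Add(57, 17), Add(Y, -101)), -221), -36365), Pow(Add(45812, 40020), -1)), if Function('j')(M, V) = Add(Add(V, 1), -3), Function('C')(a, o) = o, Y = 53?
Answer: Rational(-40137, 85832) ≈ -0.46762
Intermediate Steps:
Function('j')(M, V) = Add(-2, V) (Function('j')(M, V) = Add(Add(1, V), -3) = Add(-2, V))
Function('A')(l, B) = Add(1, B, l) (Function('A')(l, B) = Add(2, Add(Add(l, B), Add(-2, 1))) = Add(2, Add(Add(B, l), -1)) = Add(2, Add(-1, B, l)) = Add(1, B, l))
Mul(Add(Function('A')(Mul(Add(57, 17), Add(Y, -101)), -221), -36365), Pow(Add(45812, 40020), -1)) = Mul(Add(Add(1, -221, Mul(Add(57, 17), Add(53, -101))), -36365), Pow(Add(45812, 40020), -1)) = Mul(Add(Add(1, -221, Mul(74, -48)), -36365), Pow(85832, -1)) = Mul(Add(Add(1, -221, -3552), -36365), Rational(1, 85832)) = Mul(Add(-3772, -36365), Rational(1, 85832)) = Mul(-40137, Rational(1, 85832)) = Rational(-40137, 85832)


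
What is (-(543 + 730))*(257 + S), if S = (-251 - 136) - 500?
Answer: 801990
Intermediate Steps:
S = -887 (S = -387 - 500 = -887)
(-(543 + 730))*(257 + S) = (-(543 + 730))*(257 - 887) = -1*1273*(-630) = -1273*(-630) = 801990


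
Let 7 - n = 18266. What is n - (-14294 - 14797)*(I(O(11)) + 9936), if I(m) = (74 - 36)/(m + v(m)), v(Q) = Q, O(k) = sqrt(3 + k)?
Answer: 289029917 + 552729*sqrt(14)/14 ≈ 2.8918e+8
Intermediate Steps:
n = -18259 (n = 7 - 1*18266 = 7 - 18266 = -18259)
I(m) = 19/m (I(m) = (74 - 36)/(m + m) = 38/((2*m)) = 38*(1/(2*m)) = 19/m)
n - (-14294 - 14797)*(I(O(11)) + 9936) = -18259 - (-14294 - 14797)*(19/(sqrt(3 + 11)) + 9936) = -18259 - (-29091)*(19/(sqrt(14)) + 9936) = -18259 - (-29091)*(19*(sqrt(14)/14) + 9936) = -18259 - (-29091)*(19*sqrt(14)/14 + 9936) = -18259 - (-29091)*(9936 + 19*sqrt(14)/14) = -18259 - (-289048176 - 552729*sqrt(14)/14) = -18259 + (289048176 + 552729*sqrt(14)/14) = 289029917 + 552729*sqrt(14)/14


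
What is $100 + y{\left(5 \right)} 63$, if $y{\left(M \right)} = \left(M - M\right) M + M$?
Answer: $415$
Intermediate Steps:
$y{\left(M \right)} = M$ ($y{\left(M \right)} = 0 M + M = 0 + M = M$)
$100 + y{\left(5 \right)} 63 = 100 + 5 \cdot 63 = 100 + 315 = 415$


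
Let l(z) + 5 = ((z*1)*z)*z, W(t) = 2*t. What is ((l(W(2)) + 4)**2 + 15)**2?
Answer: 15872256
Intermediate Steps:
l(z) = -5 + z**3 (l(z) = -5 + ((z*1)*z)*z = -5 + (z*z)*z = -5 + z**2*z = -5 + z**3)
((l(W(2)) + 4)**2 + 15)**2 = (((-5 + (2*2)**3) + 4)**2 + 15)**2 = (((-5 + 4**3) + 4)**2 + 15)**2 = (((-5 + 64) + 4)**2 + 15)**2 = ((59 + 4)**2 + 15)**2 = (63**2 + 15)**2 = (3969 + 15)**2 = 3984**2 = 15872256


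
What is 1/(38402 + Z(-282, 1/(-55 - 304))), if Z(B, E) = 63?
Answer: 1/38465 ≈ 2.5998e-5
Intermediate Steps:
1/(38402 + Z(-282, 1/(-55 - 304))) = 1/(38402 + 63) = 1/38465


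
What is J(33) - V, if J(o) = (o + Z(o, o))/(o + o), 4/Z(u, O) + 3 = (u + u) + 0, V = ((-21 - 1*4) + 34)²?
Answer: -334715/4158 ≈ -80.499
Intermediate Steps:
V = 81 (V = ((-21 - 4) + 34)² = (-25 + 34)² = 9² = 81)
Z(u, O) = 4/(-3 + 2*u) (Z(u, O) = 4/(-3 + ((u + u) + 0)) = 4/(-3 + (2*u + 0)) = 4/(-3 + 2*u))
J(o) = (o + 4/(-3 + 2*o))/(2*o) (J(o) = (o + 4/(-3 + 2*o))/(o + o) = (o + 4/(-3 + 2*o))/((2*o)) = (o + 4/(-3 + 2*o))*(1/(2*o)) = (o + 4/(-3 + 2*o))/(2*o))
J(33) - V = (½)*(4 + 33*(-3 + 2*33))/(33*(-3 + 2*33)) - 1*81 = (½)*(1/33)*(4 + 33*(-3 + 66))/(-3 + 66) - 81 = (½)*(1/33)*(4 + 33*63)/63 - 81 = (½)*(1/33)*(1/63)*(4 + 2079) - 81 = (½)*(1/33)*(1/63)*2083 - 81 = 2083/4158 - 81 = -334715/4158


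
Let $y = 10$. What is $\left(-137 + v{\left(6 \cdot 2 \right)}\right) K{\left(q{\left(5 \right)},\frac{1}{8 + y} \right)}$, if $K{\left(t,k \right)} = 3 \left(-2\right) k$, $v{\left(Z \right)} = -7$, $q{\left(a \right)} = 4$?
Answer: $48$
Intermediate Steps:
$K{\left(t,k \right)} = - 6 k$
$\left(-137 + v{\left(6 \cdot 2 \right)}\right) K{\left(q{\left(5 \right)},\frac{1}{8 + y} \right)} = \left(-137 - 7\right) \left(- \frac{6}{8 + 10}\right) = - 144 \left(- \frac{6}{18}\right) = - 144 \left(\left(-6\right) \frac{1}{18}\right) = \left(-144\right) \left(- \frac{1}{3}\right) = 48$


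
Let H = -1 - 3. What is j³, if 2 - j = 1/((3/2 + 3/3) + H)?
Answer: 512/27 ≈ 18.963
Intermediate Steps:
H = -4
j = 8/3 (j = 2 - 1/((3/2 + 3/3) - 4) = 2 - 1/((3*(½) + 3*(⅓)) - 4) = 2 - 1/((3/2 + 1) - 4) = 2 - 1/(5/2 - 4) = 2 - 1/(-3/2) = 2 - 1*(-⅔) = 2 + ⅔ = 8/3 ≈ 2.6667)
j³ = (8/3)³ = 512/27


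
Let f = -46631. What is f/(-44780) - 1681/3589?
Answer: 92083479/160715420 ≈ 0.57296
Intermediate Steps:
f/(-44780) - 1681/3589 = -46631/(-44780) - 1681/3589 = -46631*(-1/44780) - 1681*1/3589 = 46631/44780 - 1681/3589 = 92083479/160715420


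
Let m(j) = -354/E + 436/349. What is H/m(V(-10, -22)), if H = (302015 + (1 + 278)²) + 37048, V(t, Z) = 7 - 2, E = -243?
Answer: 5892729588/38249 ≈ 1.5406e+5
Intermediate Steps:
V(t, Z) = 5
m(j) = 76498/28269 (m(j) = -354/(-243) + 436/349 = -354*(-1/243) + 436*(1/349) = 118/81 + 436/349 = 76498/28269)
H = 416904 (H = (302015 + 279²) + 37048 = (302015 + 77841) + 37048 = 379856 + 37048 = 416904)
H/m(V(-10, -22)) = 416904/(76498/28269) = 416904*(28269/76498) = 5892729588/38249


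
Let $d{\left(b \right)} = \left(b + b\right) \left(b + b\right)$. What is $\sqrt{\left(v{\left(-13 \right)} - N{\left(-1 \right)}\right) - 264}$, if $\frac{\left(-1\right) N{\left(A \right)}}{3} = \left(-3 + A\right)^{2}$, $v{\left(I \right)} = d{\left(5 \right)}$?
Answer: $2 i \sqrt{29} \approx 10.77 i$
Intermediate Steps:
$d{\left(b \right)} = 4 b^{2}$ ($d{\left(b \right)} = 2 b 2 b = 4 b^{2}$)
$v{\left(I \right)} = 100$ ($v{\left(I \right)} = 4 \cdot 5^{2} = 4 \cdot 25 = 100$)
$N{\left(A \right)} = - 3 \left(-3 + A\right)^{2}$
$\sqrt{\left(v{\left(-13 \right)} - N{\left(-1 \right)}\right) - 264} = \sqrt{\left(100 - - 3 \left(-3 - 1\right)^{2}\right) - 264} = \sqrt{\left(100 - - 3 \left(-4\right)^{2}\right) - 264} = \sqrt{\left(100 - \left(-3\right) 16\right) - 264} = \sqrt{\left(100 - -48\right) - 264} = \sqrt{\left(100 + 48\right) - 264} = \sqrt{148 - 264} = \sqrt{-116} = 2 i \sqrt{29}$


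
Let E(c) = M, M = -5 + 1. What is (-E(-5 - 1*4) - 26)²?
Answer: 484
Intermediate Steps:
M = -4
E(c) = -4
(-E(-5 - 1*4) - 26)² = (-1*(-4) - 26)² = (4 - 26)² = (-22)² = 484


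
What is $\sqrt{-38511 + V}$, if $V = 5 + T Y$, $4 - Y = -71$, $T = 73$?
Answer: $i \sqrt{33031} \approx 181.74 i$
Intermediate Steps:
$Y = 75$ ($Y = 4 - -71 = 4 + 71 = 75$)
$V = 5480$ ($V = 5 + 73 \cdot 75 = 5 + 5475 = 5480$)
$\sqrt{-38511 + V} = \sqrt{-38511 + 5480} = \sqrt{-33031} = i \sqrt{33031}$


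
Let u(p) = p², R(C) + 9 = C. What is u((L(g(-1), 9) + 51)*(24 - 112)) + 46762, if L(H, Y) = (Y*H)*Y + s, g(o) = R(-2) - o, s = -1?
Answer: 4472981162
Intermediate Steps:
R(C) = -9 + C
g(o) = -11 - o (g(o) = (-9 - 2) - o = -11 - o)
L(H, Y) = -1 + H*Y² (L(H, Y) = (Y*H)*Y - 1 = (H*Y)*Y - 1 = H*Y² - 1 = -1 + H*Y²)
u((L(g(-1), 9) + 51)*(24 - 112)) + 46762 = (((-1 + (-11 - 1*(-1))*9²) + 51)*(24 - 112))² + 46762 = (((-1 + (-11 + 1)*81) + 51)*(-88))² + 46762 = (((-1 - 10*81) + 51)*(-88))² + 46762 = (((-1 - 810) + 51)*(-88))² + 46762 = ((-811 + 51)*(-88))² + 46762 = (-760*(-88))² + 46762 = 66880² + 46762 = 4472934400 + 46762 = 4472981162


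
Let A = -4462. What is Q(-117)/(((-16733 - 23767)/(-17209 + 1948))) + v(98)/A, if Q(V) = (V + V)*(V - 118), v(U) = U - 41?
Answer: 3467146996/167325 ≈ 20721.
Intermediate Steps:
v(U) = -41 + U
Q(V) = 2*V*(-118 + V) (Q(V) = (2*V)*(-118 + V) = 2*V*(-118 + V))
Q(-117)/(((-16733 - 23767)/(-17209 + 1948))) + v(98)/A = (2*(-117)*(-118 - 117))/(((-16733 - 23767)/(-17209 + 1948))) + (-41 + 98)/(-4462) = (2*(-117)*(-235))/((-40500/(-15261))) + 57*(-1/4462) = 54990/((-40500*(-1/15261))) - 57/4462 = 54990/(13500/5087) - 57/4462 = 54990*(5087/13500) - 57/4462 = 3108157/150 - 57/4462 = 3467146996/167325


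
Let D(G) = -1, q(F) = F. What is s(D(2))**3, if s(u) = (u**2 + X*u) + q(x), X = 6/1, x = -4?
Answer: -729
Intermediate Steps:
X = 6 (X = 6*1 = 6)
s(u) = -4 + u**2 + 6*u (s(u) = (u**2 + 6*u) - 4 = -4 + u**2 + 6*u)
s(D(2))**3 = (-4 + (-1)**2 + 6*(-1))**3 = (-4 + 1 - 6)**3 = (-9)**3 = -729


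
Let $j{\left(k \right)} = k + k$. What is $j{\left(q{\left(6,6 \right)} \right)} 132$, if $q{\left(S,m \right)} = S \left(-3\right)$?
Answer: $-4752$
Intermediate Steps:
$q{\left(S,m \right)} = - 3 S$
$j{\left(k \right)} = 2 k$
$j{\left(q{\left(6,6 \right)} \right)} 132 = 2 \left(\left(-3\right) 6\right) 132 = 2 \left(-18\right) 132 = \left(-36\right) 132 = -4752$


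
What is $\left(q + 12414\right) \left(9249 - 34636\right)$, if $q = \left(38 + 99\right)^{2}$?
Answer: $-791642821$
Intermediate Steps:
$q = 18769$ ($q = 137^{2} = 18769$)
$\left(q + 12414\right) \left(9249 - 34636\right) = \left(18769 + 12414\right) \left(9249 - 34636\right) = 31183 \left(-25387\right) = -791642821$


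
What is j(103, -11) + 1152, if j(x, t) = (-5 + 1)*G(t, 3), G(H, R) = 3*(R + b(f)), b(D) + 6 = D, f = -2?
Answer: 1212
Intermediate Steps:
b(D) = -6 + D
G(H, R) = -24 + 3*R (G(H, R) = 3*(R + (-6 - 2)) = 3*(R - 8) = 3*(-8 + R) = -24 + 3*R)
j(x, t) = 60 (j(x, t) = (-5 + 1)*(-24 + 3*3) = -4*(-24 + 9) = -4*(-15) = 60)
j(103, -11) + 1152 = 60 + 1152 = 1212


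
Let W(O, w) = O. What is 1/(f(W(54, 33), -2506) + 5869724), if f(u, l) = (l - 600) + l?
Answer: 1/5864112 ≈ 1.7053e-7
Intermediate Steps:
f(u, l) = -600 + 2*l (f(u, l) = (-600 + l) + l = -600 + 2*l)
1/(f(W(54, 33), -2506) + 5869724) = 1/((-600 + 2*(-2506)) + 5869724) = 1/((-600 - 5012) + 5869724) = 1/(-5612 + 5869724) = 1/5864112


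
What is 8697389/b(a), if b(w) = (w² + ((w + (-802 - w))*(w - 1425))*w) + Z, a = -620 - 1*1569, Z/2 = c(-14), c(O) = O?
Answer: -8697389/6339867199 ≈ -0.0013719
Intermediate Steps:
Z = -28 (Z = 2*(-14) = -28)
a = -2189 (a = -620 - 1569 = -2189)
b(w) = -28 + w² + w*(1142850 - 802*w) (b(w) = (w² + ((w + (-802 - w))*(w - 1425))*w) - 28 = (w² + (-802*(-1425 + w))*w) - 28 = (w² + (1142850 - 802*w)*w) - 28 = (w² + w*(1142850 - 802*w)) - 28 = -28 + w² + w*(1142850 - 802*w))
8697389/b(a) = 8697389/(-28 - 801*(-2189)² + 1142850*(-2189)) = 8697389/(-28 - 801*4791721 - 2501698650) = 8697389/(-28 - 3838168521 - 2501698650) = 8697389/(-6339867199) = 8697389*(-1/6339867199) = -8697389/6339867199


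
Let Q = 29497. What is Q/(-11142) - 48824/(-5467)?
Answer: 382736909/60913314 ≈ 6.2833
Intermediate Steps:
Q/(-11142) - 48824/(-5467) = 29497/(-11142) - 48824/(-5467) = 29497*(-1/11142) - 48824*(-1/5467) = -29497/11142 + 48824/5467 = 382736909/60913314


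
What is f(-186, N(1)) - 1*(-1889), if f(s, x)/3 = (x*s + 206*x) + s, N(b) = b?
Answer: 1391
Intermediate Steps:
f(s, x) = 3*s + 618*x + 3*s*x (f(s, x) = 3*((x*s + 206*x) + s) = 3*((s*x + 206*x) + s) = 3*((206*x + s*x) + s) = 3*(s + 206*x + s*x) = 3*s + 618*x + 3*s*x)
f(-186, N(1)) - 1*(-1889) = (3*(-186) + 618*1 + 3*(-186)*1) - 1*(-1889) = (-558 + 618 - 558) + 1889 = -498 + 1889 = 1391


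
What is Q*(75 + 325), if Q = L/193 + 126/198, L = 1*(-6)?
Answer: 514000/2123 ≈ 242.11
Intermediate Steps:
L = -6
Q = 1285/2123 (Q = -6/193 + 126/198 = -6*1/193 + 126*(1/198) = -6/193 + 7/11 = 1285/2123 ≈ 0.60528)
Q*(75 + 325) = 1285*(75 + 325)/2123 = (1285/2123)*400 = 514000/2123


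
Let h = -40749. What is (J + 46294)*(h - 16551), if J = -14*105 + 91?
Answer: -2573629500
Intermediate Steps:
J = -1379 (J = -1470 + 91 = -1379)
(J + 46294)*(h - 16551) = (-1379 + 46294)*(-40749 - 16551) = 44915*(-57300) = -2573629500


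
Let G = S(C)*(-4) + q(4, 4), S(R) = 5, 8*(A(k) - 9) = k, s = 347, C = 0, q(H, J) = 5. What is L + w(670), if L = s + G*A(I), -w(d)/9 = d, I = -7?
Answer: -46439/8 ≈ -5804.9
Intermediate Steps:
w(d) = -9*d
A(k) = 9 + k/8
G = -15 (G = 5*(-4) + 5 = -20 + 5 = -15)
L = 1801/8 (L = 347 - 15*(9 + (⅛)*(-7)) = 347 - 15*(9 - 7/8) = 347 - 15*65/8 = 347 - 975/8 = 1801/8 ≈ 225.13)
L + w(670) = 1801/8 - 9*670 = 1801/8 - 6030 = -46439/8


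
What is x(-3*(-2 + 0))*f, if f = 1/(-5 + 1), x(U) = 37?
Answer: -37/4 ≈ -9.2500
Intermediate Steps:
f = -¼ (f = 1/(-4) = -¼ ≈ -0.25000)
x(-3*(-2 + 0))*f = 37*(-¼) = -37/4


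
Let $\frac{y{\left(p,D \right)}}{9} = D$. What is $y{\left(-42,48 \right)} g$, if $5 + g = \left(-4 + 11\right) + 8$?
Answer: $4320$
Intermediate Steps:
$y{\left(p,D \right)} = 9 D$
$g = 10$ ($g = -5 + \left(\left(-4 + 11\right) + 8\right) = -5 + \left(7 + 8\right) = -5 + 15 = 10$)
$y{\left(-42,48 \right)} g = 9 \cdot 48 \cdot 10 = 432 \cdot 10 = 4320$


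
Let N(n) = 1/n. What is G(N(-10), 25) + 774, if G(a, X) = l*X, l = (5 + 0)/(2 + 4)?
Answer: 4769/6 ≈ 794.83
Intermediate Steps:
l = ⅚ (l = 5/6 = 5*(⅙) = ⅚ ≈ 0.83333)
G(a, X) = 5*X/6
G(N(-10), 25) + 774 = (⅚)*25 + 774 = 125/6 + 774 = 4769/6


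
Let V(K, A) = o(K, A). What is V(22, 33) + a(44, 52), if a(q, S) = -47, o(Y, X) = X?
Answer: -14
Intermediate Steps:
V(K, A) = A
V(22, 33) + a(44, 52) = 33 - 47 = -14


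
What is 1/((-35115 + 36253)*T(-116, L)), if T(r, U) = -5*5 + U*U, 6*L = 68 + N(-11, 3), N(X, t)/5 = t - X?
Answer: 1/573552 ≈ 1.7435e-6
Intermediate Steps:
N(X, t) = -5*X + 5*t (N(X, t) = 5*(t - X) = -5*X + 5*t)
L = 23 (L = (68 + (-5*(-11) + 5*3))/6 = (68 + (55 + 15))/6 = (68 + 70)/6 = (1/6)*138 = 23)
T(r, U) = -25 + U**2
1/((-35115 + 36253)*T(-116, L)) = 1/((-35115 + 36253)*(-25 + 23**2)) = 1/(1138*(-25 + 529)) = (1/1138)/504 = (1/1138)*(1/504) = 1/573552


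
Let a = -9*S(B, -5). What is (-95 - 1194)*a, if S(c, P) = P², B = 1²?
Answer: 290025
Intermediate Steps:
B = 1
a = -225 (a = -9*(-5)² = -9*25 = -225)
(-95 - 1194)*a = (-95 - 1194)*(-225) = -1289*(-225) = 290025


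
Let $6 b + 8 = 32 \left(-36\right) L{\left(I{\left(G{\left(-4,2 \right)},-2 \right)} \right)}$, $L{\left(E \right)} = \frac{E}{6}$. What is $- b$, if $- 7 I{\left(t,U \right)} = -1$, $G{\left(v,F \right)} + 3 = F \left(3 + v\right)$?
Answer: $\frac{124}{21} \approx 5.9048$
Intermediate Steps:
$G{\left(v,F \right)} = -3 + F \left(3 + v\right)$
$I{\left(t,U \right)} = \frac{1}{7}$ ($I{\left(t,U \right)} = \left(- \frac{1}{7}\right) \left(-1\right) = \frac{1}{7}$)
$L{\left(E \right)} = \frac{E}{6}$ ($L{\left(E \right)} = E \frac{1}{6} = \frac{E}{6}$)
$b = - \frac{124}{21}$ ($b = - \frac{4}{3} + \frac{32 \left(-36\right) \frac{1}{6} \cdot \frac{1}{7}}{6} = - \frac{4}{3} + \frac{\left(-1152\right) \frac{1}{42}}{6} = - \frac{4}{3} + \frac{1}{6} \left(- \frac{192}{7}\right) = - \frac{4}{3} - \frac{32}{7} = - \frac{124}{21} \approx -5.9048$)
$- b = \left(-1\right) \left(- \frac{124}{21}\right) = \frac{124}{21}$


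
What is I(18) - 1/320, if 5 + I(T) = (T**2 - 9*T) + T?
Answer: 55999/320 ≈ 175.00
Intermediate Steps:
I(T) = -5 + T**2 - 8*T (I(T) = -5 + ((T**2 - 9*T) + T) = -5 + (T**2 - 8*T) = -5 + T**2 - 8*T)
I(18) - 1/320 = (-5 + 18**2 - 8*18) - 1/320 = (-5 + 324 - 144) - 1*1/320 = 175 - 1/320 = 55999/320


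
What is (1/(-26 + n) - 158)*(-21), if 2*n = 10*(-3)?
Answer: 136059/41 ≈ 3318.5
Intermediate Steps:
n = -15 (n = (10*(-3))/2 = (1/2)*(-30) = -15)
(1/(-26 + n) - 158)*(-21) = (1/(-26 - 15) - 158)*(-21) = (1/(-41) - 158)*(-21) = (-1/41 - 158)*(-21) = -6479/41*(-21) = 136059/41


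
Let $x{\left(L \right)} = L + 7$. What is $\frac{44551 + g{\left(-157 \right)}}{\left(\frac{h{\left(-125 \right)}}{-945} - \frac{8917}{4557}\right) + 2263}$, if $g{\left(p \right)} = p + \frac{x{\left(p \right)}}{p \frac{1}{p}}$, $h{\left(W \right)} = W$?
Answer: $\frac{1814579172}{92737591} \approx 19.567$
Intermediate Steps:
$x{\left(L \right)} = 7 + L$
$g{\left(p \right)} = 7 + 2 p$ ($g{\left(p \right)} = p + \frac{7 + p}{p \frac{1}{p}} = p + \frac{7 + p}{1} = p + \left(7 + p\right) 1 = p + \left(7 + p\right) = 7 + 2 p$)
$\frac{44551 + g{\left(-157 \right)}}{\left(\frac{h{\left(-125 \right)}}{-945} - \frac{8917}{4557}\right) + 2263} = \frac{44551 + \left(7 + 2 \left(-157\right)\right)}{\left(- \frac{125}{-945} - \frac{8917}{4557}\right) + 2263} = \frac{44551 + \left(7 - 314\right)}{\left(\left(-125\right) \left(- \frac{1}{945}\right) - \frac{8917}{4557}\right) + 2263} = \frac{44551 - 307}{\left(\frac{25}{189} - \frac{8917}{4557}\right) + 2263} = \frac{44244}{- \frac{74828}{41013} + 2263} = \frac{44244}{\frac{92737591}{41013}} = 44244 \cdot \frac{41013}{92737591} = \frac{1814579172}{92737591}$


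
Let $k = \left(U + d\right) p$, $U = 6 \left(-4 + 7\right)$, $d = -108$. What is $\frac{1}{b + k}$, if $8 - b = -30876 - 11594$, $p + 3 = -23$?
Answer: $\frac{1}{44818} \approx 2.2312 \cdot 10^{-5}$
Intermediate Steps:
$p = -26$ ($p = -3 - 23 = -26$)
$U = 18$ ($U = 6 \cdot 3 = 18$)
$b = 42478$ ($b = 8 - \left(-30876 - 11594\right) = 8 - -42470 = 8 + 42470 = 42478$)
$k = 2340$ ($k = \left(18 - 108\right) \left(-26\right) = \left(-90\right) \left(-26\right) = 2340$)
$\frac{1}{b + k} = \frac{1}{42478 + 2340} = \frac{1}{44818}$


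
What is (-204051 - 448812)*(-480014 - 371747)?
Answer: 556083241743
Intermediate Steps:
(-204051 - 448812)*(-480014 - 371747) = -652863*(-851761) = 556083241743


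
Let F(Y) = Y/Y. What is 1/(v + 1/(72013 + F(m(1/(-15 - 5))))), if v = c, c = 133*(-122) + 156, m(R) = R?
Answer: -72014/1157264979 ≈ -6.2228e-5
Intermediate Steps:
c = -16070 (c = -16226 + 156 = -16070)
v = -16070
F(Y) = 1
1/(v + 1/(72013 + F(m(1/(-15 - 5))))) = 1/(-16070 + 1/(72013 + 1)) = 1/(-16070 + 1/72014) = 1/(-1157264979/72014) = -72014/1157264979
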